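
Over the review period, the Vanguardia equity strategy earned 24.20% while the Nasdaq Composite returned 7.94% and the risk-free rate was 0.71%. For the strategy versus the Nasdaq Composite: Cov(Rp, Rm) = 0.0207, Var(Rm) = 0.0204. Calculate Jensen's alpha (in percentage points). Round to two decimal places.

β = Cov / Var = 0.0207 / 0.0204 = 1.0147
E[R] = Rf + β(Rm − Rf) = 0.71% + 1.0147 × (7.94% − 0.71%) = 8.0463%
α = Rp − E[R] = 24.20% − 8.0463% = 16.1537

16.15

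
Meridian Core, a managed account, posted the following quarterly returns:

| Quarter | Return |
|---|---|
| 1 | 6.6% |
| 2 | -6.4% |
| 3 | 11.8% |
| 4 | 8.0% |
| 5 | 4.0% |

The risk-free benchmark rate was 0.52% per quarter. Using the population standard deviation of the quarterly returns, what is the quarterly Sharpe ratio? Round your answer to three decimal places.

0.697

μ = (6.6 − 6.4 + 11.8 + 8 + 4) / 5 = 24.00 / 5 = 4.8000%
Σ(r − μ)² = (6.6 − 4.8000)² + (-6.4 − 4.8000)² + (11.8 − 4.8000)² + … = 188.5600
population σ = √(188.5600 / 5) = √37.7120 = 6.1410%
Sharpe = (μ − rf) / σ = (4.8000 − 0.52) / 6.1410 = 4.2800 / 6.1410 = 0.6970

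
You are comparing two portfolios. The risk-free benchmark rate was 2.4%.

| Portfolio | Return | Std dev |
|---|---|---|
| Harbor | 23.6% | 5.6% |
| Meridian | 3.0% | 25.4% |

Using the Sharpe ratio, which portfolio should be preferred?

Harbor: Sharpe ratio = (23.6% − 2.4%) / 5.6% = 3.786
Meridian: Sharpe ratio = (3.0% − 2.4%) / 25.4% = 0.024
Highest: Harbor (3.786).

Harbor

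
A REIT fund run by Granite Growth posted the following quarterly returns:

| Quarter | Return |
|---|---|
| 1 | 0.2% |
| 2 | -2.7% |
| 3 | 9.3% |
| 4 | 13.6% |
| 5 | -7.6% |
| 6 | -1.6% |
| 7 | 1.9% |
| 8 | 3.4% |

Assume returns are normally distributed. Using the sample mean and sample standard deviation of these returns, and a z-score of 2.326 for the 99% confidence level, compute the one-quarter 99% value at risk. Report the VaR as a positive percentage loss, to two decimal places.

r̄ = (0.2 − 2.7 + 9.3 + 13.6 − 7.6 − 1.6 + 1.9 + 3.4) / 8 = 2.0625%
Sample σ = √[Σ(r − r̄)² / 7] = √[320.2388 / 7] = √45.7484 = 6.7638%
VaR = −(r̄ − z·σ) = −(2.0625 − 2.326 × 6.7638) = −(-13.6701) = 13.6701%

13.67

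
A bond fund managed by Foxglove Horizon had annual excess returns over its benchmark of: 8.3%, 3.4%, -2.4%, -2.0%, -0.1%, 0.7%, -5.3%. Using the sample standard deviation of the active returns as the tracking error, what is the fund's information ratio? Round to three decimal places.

0.084

μ = (8.3 + 3.4 − 2.4 − 2 − 0.1 + 0.7 − 5.3) / 7 = 2.60 / 7 = 0.3714%
Sample σ = √[Σ(r − μ)² / 6] = √[117.8343 / 6] = √19.6391 = 4.4316%
IR = μ / tracking error = 0.3714 / 4.4316 = 0.0838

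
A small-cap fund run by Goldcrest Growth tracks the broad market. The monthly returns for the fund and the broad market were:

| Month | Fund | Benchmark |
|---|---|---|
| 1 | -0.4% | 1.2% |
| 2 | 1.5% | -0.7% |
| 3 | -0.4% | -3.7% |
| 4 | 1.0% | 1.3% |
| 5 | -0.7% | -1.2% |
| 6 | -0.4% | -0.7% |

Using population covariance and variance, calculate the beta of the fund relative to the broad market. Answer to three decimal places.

r̄p = 0.1000%,  r̄m = -0.6333%
Cov = Σ(rp − r̄p)(rm − r̄m) / 6 = 0.4583
Var(rm) = Σ(rm − r̄m)² / 6 = 2.8056
β = Cov / Var = 0.4583 / 2.8056 = 0.1634

0.163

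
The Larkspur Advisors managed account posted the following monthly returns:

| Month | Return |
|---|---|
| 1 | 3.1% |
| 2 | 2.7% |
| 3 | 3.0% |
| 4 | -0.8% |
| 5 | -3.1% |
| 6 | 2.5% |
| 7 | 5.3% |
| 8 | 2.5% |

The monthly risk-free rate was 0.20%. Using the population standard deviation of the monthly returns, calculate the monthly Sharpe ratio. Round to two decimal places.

0.70

Mean return r̄ = 15.20 / 8 = 1.9000%
Population σ = √[Σ(r − r̄)² / 8] = √[47.8600 / 8] = √5.9825 = 2.4459%
Sharpe = (r̄ − rf) / σ = (1.9000 − 0.2) / 2.4459 = 1.7000 / 2.4459 = 0.6950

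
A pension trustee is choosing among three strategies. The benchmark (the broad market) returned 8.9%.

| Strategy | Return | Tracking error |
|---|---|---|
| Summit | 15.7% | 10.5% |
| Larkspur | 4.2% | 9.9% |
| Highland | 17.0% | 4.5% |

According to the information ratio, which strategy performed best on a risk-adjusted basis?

Summit: IR = (15.7% − 8.9%) / 10.5% = 0.648
Larkspur: IR = (4.2% − 8.9%) / 9.9% = -0.475
Highland: IR = (17.0% − 8.9%) / 4.5% = 1.800
Highest: Highland (1.800).

Highland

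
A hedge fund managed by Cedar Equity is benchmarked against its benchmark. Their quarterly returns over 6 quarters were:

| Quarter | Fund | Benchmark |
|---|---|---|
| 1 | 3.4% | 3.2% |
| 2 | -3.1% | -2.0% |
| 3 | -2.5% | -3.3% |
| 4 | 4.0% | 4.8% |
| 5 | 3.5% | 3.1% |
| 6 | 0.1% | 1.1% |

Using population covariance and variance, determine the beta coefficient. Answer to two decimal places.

r̄p = 0.9000%,  r̄m = 1.1500%
Cov = Σ(rp − r̄p)(rm − r̄m) / 6 = 8.2133
Var(rm) = Σ(rm − r̄m)² / 6 = 8.5092
β = Cov / Var = 8.2133 / 8.5092 = 0.9652

0.97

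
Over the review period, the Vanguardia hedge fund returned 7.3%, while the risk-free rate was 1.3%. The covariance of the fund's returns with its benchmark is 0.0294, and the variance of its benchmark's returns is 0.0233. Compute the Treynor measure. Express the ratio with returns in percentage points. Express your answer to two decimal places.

4.76

β = Cov / Var = 0.0294 / 0.0233 = 1.2618
Treynor = (Rp − Rf) / β = (7.3% − 1.3%) / 1.2618 = 6.00 / 1.2618 = 4.7551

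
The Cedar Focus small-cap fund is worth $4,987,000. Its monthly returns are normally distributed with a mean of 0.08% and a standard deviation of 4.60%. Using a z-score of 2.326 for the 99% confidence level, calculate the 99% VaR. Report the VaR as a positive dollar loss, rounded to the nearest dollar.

Return at the 99% tail: μ − z·σ = 0.08% − 2.326 × 4.60% = 0.08 − 10.6996 = -10.6196%
VaR = −(-10.6196%) × $4,987,000 = 10.6196% × $4,987,000 = $529,599

$529,599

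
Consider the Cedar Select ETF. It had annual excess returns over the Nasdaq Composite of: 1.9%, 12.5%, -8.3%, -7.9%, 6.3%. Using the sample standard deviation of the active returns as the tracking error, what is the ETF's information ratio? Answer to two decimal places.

0.10

Mean return r̄ = 4.50 / 5 = 0.9000%
Σ(r − r̄)² = 326.8000; sample σ = √(326.8000/4) = 9.0388%
IR = r̄ / tracking error = 0.9000 / 9.0388 = 0.0996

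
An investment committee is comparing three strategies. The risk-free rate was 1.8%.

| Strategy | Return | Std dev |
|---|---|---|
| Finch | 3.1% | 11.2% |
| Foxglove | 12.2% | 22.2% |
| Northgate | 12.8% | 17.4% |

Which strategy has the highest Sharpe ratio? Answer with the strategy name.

Northgate

Finch: Sharpe ratio = (3.1% − 1.8%) / 11.2% = 0.116
Foxglove: Sharpe ratio = (12.2% − 1.8%) / 22.2% = 0.468
Northgate: Sharpe ratio = (12.8% − 1.8%) / 17.4% = 0.632
Highest: Northgate (0.632).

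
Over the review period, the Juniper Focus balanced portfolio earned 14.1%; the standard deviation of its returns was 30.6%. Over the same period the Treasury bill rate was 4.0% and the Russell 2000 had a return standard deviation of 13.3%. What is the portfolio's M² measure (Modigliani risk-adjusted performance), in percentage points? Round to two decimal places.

8.39

Sharpe = (Rp − Rf) / σp = (14.1% − 4.0%) / 30.6% = 0.3301
M² = Rf + Sharpe × σm = 4.0% + 0.3301 × 13.3% = 8.3903%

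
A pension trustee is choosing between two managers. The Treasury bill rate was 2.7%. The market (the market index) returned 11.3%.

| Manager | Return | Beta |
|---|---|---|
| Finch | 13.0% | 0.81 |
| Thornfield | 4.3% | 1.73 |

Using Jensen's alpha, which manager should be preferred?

Finch: α = 13.0% − [2.7% + 0.81 × (11.3% − 2.7%)] = 3.334
Thornfield: α = 4.3% − [2.7% + 1.73 × (11.3% − 2.7%)] = -13.278
Highest: Finch (3.334).

Finch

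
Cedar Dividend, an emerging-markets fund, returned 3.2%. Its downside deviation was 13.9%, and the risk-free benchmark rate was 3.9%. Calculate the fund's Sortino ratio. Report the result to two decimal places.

Sortino = (Rp − Rf) / σd = (3.2% − 3.9%) / 13.9% = -0.70% / 13.9% = -0.0504

-0.05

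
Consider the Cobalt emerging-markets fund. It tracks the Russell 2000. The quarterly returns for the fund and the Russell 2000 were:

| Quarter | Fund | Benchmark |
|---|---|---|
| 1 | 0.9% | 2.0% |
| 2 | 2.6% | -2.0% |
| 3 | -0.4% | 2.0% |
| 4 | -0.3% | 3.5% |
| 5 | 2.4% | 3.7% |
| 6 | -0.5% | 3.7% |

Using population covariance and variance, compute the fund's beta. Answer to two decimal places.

-0.35

r̄p = 0.7833%,  r̄m = 2.1500%
Cov = Σ(rp − r̄p)(rm − r̄m) / 6 = -1.3875
Var(rm) = Σ(rm − r̄m)² / 6 = 3.9825
β = Cov / Var = -1.3875 / 3.9825 = -0.3484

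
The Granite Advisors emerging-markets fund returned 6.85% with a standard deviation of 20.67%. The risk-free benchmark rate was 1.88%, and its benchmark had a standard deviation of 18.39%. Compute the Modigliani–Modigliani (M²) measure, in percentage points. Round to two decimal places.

6.30

Sharpe = (Rp − Rf) / σp = (6.85% − 1.88%) / 20.67% = 0.2404
M² = Rf + Sharpe × σm = 1.88% + 0.2404 × 18.39% = 6.3010%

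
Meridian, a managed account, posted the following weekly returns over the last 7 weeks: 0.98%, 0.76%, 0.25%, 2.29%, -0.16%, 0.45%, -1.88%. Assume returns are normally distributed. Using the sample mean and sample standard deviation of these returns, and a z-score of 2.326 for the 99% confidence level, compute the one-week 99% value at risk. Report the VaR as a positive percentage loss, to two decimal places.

μ = (0.98 + 0.76 + 0.25 + 2.29 − 0.16 + 0.45 − 1.88) / 7 = 0.3843%
Sample std dev = √[9.5734 / 6] = 1.2632%
VaR = −(μ − z·σ) = −(0.3843 − 2.326 × 1.2632) = −(-2.5539) = 2.5539%

2.55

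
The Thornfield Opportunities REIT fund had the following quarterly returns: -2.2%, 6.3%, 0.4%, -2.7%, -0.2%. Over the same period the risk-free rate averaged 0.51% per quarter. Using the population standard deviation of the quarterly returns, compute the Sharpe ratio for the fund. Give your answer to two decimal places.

-0.06

Mean return r̄ = 1.60 / 5 = 0.3200%
Population std dev = √[51.5080 / 5] = 3.2096%
Sharpe = (r̄ − rf) / σ = (0.3200 − 0.51) / 3.2096 = -0.1900 / 3.2096 = -0.0592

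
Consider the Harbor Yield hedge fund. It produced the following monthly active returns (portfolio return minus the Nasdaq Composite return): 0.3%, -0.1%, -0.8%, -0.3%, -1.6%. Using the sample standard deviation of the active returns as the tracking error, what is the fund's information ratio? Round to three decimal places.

r̄ = (0.3 − 0.1 − 0.8 − 0.3 − 1.6) / 5 = -0.5000%
Σ(r − r̄)² = 2.1400; sample σ = √(2.1400/4) = 0.7314%
IR = r̄ / tracking error = -0.5000 / 0.7314 = -0.6836

-0.684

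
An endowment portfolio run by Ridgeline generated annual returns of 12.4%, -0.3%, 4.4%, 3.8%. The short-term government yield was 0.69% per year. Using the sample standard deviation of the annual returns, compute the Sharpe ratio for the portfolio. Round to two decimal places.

r̄ = (12.4 − 0.3 + 4.4 + 3.8) / 4 = 5.0750%
Sample σ = √[Σ(r − r̄)² / 3] = √[84.6275 / 3] = √28.2092 = 5.3112%
Sharpe = (r̄ − rf) / σ = (5.0750 − 0.69) / 5.3112 = 4.3850 / 5.3112 = 0.8256

0.83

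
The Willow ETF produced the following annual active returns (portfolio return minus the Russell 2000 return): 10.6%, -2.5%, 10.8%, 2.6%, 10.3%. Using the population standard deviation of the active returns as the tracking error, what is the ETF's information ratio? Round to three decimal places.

Mean return r̄ = 31.80 / 5 = 6.3600%
Population σ = √[Σ(r − r̄)² / 5] = √[145.8520 / 5] = √29.1704 = 5.4010%
IR = r̄ / tracking error = 6.3600 / 5.4010 = 1.1776

1.178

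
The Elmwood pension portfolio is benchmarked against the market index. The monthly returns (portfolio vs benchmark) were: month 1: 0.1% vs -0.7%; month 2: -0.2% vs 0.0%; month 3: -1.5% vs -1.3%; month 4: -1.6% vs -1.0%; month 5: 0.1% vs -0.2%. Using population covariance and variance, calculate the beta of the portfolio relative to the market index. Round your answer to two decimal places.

1.26

r̄p = -0.6200%,  r̄m = -0.6400%
Cov = Σ(rp − r̄p)(rm − r̄m) / 5 = 0.2952
Var(rm) = Σ(rm − r̄m)² / 5 = 0.2344
β = Cov / Var = 0.2952 / 0.2344 = 1.2594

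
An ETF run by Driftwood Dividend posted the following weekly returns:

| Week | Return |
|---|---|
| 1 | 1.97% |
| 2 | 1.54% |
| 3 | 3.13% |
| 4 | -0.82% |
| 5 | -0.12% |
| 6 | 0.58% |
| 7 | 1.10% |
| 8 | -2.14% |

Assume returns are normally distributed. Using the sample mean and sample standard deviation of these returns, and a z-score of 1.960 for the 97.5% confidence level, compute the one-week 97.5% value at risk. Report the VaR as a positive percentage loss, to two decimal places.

μ = (1.97 + 1.54 + 3.13 − 0.82 − 0.12 + 0.58 + 1.1 − 2.14) / 8 = 0.6550%
Sample std dev = √[19.4300 / 7] = 1.6660%
VaR = −(μ − z·σ) = −(0.6550 − 1.960 × 1.6660) = −(-2.6104) = 2.6104%

2.61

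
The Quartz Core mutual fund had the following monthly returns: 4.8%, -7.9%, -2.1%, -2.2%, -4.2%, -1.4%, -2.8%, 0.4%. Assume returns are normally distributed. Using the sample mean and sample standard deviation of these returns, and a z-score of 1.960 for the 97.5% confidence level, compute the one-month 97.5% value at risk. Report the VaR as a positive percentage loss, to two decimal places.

μ = (4.8 − 7.9 − 2.1 − 2.2 − 4.2 − 1.4 − 2.8 + 0.4) / 8 = -15.40 / 8 = -1.9250%
Σ(r − μ)² = (4.8 − (-1.9250))² + (-7.9 − (-1.9250))² + … = 92.6550
σ = √[92.6550 / 7] = 3.6382%
VaR = −(μ − z·σ) = −(-1.9250 − 1.960 × 3.6382) = −(-9.0559) = 9.0559%

9.06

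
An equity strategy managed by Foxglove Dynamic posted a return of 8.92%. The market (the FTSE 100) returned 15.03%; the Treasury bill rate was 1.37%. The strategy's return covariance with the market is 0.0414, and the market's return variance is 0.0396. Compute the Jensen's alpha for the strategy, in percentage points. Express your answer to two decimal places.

β = Cov / Var = 0.0414 / 0.0396 = 1.0455
E[R] = Rf + β(Rm − Rf) = 1.37% + 1.0455 × (15.03% − 1.37%) = 15.6515%
α = Rp − E[R] = 8.92% − 15.6515% = -6.7315

-6.73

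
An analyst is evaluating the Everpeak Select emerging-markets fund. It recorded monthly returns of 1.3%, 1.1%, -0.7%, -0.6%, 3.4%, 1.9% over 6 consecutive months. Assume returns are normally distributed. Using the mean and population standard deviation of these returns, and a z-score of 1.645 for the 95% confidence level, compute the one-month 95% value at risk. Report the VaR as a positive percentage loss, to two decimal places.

1.27

Mean return r̄ = 6.40 / 6 = 1.0667%
Σ(r − r̄)² = 12.0933; population σ = √(12.0933/6) = 1.4197%
VaR = −(r̄ − z·σ) = −(1.0667 − 1.645 × 1.4197) = −(-1.2687) = 1.2687%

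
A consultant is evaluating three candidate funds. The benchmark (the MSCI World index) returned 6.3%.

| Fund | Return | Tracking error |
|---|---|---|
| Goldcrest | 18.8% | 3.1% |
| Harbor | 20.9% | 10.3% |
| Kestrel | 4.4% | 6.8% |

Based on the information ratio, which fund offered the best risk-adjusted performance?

Goldcrest: IR = (18.8% − 6.3%) / 3.1% = 4.032
Harbor: IR = (20.9% − 6.3%) / 10.3% = 1.417
Kestrel: IR = (4.4% − 6.3%) / 6.8% = -0.279
Highest: Goldcrest (4.032).

Goldcrest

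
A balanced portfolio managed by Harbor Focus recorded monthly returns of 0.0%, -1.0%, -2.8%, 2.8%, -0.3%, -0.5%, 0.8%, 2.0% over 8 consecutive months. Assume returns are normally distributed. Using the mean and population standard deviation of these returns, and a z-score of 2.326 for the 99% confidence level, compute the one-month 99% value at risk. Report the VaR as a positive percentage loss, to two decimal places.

3.69

r̄ = (0 − 1 − 2.8 + 2.8 − 0.3 − 0.5 + 0.8 + 2) / 8 = 1.00 / 8 = 0.1250%
Σ(r − r̄)² = (0 − 0.1250)² + (-1 − 0.1250)² + (-2.8 − 0.1250)² + … = 21.5350
population σ = √(21.5350 / 8) = √2.6919 = 1.6407%
VaR = −(r̄ − z·σ) = −(0.1250 − 2.326 × 1.6407) = −(-3.6913) = 3.6913%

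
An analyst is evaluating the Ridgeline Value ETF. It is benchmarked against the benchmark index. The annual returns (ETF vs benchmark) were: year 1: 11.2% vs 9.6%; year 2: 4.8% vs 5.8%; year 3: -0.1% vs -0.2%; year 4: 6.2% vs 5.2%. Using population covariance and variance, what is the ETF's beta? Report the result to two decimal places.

r̄p = 5.5250%,  r̄m = 5.1000%
Cov = Σ(rp − r̄p)(rm − r̄m) / 4 = 13.7275
Var(rm) = Σ(rm − r̄m)² / 4 = 12.2100
β = Cov / Var = 13.7275 / 12.2100 = 1.1243

1.12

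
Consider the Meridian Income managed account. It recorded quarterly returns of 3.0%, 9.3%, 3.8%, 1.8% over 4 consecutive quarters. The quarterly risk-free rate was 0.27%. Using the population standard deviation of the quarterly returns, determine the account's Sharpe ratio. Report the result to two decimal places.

Mean return r̄ = 17.90 / 4 = 4.4750%
Σ(r − r̄)² = 33.0675; population σ = √(33.0675/4) = 2.8752%
Sharpe = (r̄ − rf) / σ = (4.4750 − 0.27) / 2.8752 = 4.2050 / 2.8752 = 1.4625

1.46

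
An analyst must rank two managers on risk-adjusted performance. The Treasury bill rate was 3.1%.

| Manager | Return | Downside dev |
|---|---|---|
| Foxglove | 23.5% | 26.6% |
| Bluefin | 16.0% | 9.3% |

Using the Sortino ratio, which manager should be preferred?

Foxglove: Sortino ratio = (23.5% − 3.1%) / 26.6% = 0.767
Bluefin: Sortino ratio = (16.0% − 3.1%) / 9.3% = 1.387
Highest: Bluefin (1.387).

Bluefin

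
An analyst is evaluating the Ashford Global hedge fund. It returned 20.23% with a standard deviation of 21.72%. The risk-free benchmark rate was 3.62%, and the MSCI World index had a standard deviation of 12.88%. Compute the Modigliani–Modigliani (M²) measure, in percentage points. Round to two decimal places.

Sharpe = (Rp − Rf) / σp = (20.23% − 3.62%) / 21.72% = 0.7647
M² = Rf + Sharpe × σm = 3.62% + 0.7647 × 12.88% = 13.4693%

13.47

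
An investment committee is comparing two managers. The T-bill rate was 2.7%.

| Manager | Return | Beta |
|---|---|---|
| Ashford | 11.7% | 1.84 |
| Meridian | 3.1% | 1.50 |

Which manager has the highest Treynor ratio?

Ashford: Treynor = (11.7% − 2.7%) / 1.84 = 4.891
Meridian: Treynor = (3.1% − 2.7%) / 1.50 = 0.267
Highest: Ashford (4.891).

Ashford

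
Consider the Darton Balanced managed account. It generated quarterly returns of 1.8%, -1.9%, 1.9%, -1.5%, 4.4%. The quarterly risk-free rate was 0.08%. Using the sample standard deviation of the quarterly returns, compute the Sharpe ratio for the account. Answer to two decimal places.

r̄ = (1.8 − 1.9 + 1.9 − 1.5 + 4.4) / 5 = 0.9400%
Σ(r − r̄)² = (1.8 − 0.9400)² + (-1.9 − 0.9400)² + (1.9 − 0.9400)² + … = 27.6520
sample σ = √(27.6520 / 4) = √6.9130 = 2.6293%
Sharpe = (r̄ − rf) / σ = (0.9400 − 0.08) / 2.6293 = 0.8600 / 2.6293 = 0.3271

0.33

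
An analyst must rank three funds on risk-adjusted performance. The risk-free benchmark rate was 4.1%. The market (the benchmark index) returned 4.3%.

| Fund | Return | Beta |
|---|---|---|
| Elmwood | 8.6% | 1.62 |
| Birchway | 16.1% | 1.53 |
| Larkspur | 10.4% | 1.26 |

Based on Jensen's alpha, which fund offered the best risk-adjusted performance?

Elmwood: α = 8.6% − [4.1% + 1.62 × (4.3% − 4.1%)] = 4.176
Birchway: α = 16.1% − [4.1% + 1.53 × (4.3% − 4.1%)] = 11.694
Larkspur: α = 10.4% − [4.1% + 1.26 × (4.3% − 4.1%)] = 6.048
Highest: Birchway (11.694).

Birchway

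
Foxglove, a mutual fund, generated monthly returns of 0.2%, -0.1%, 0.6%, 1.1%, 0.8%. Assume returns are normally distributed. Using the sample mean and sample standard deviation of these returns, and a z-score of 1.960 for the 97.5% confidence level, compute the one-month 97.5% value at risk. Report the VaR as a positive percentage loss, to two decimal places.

0.41

r̄ = (0.2 − 0.1 + 0.6 + 1.1 + 0.8) / 5 = 2.60 / 5 = 0.5200%
Σ(r − r̄)² = (0.2 − 0.5200)² + (-0.1 − 0.5200)² + (0.6 − 0.5200)² + … = 0.9080
sample σ = √(0.9080 / 4) = √0.2270 = 0.4764%
VaR = −(r̄ − z·σ) = −(0.5200 − 1.960 × 0.4764) = −(-0.4137) = 0.4137%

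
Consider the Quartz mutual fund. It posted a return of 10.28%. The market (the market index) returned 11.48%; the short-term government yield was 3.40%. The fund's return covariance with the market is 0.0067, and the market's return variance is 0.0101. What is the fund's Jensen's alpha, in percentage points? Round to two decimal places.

β = Cov / Var = 0.0067 / 0.0101 = 0.6634
E[R] = Rf + β(Rm − Rf) = 3.40% + 0.6634 × (11.48% − 3.40%) = 8.7603%
α = Rp − E[R] = 10.28% − 8.7603% = 1.5197

1.52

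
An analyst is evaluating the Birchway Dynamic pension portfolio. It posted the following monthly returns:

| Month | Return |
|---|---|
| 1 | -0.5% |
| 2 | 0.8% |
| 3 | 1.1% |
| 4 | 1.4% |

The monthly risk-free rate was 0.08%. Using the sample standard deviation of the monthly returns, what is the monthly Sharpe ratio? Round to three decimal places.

0.741

μ = (-0.5 + 0.8 + 1.1 + 1.4) / 4 = 0.7000%
Σ(r − μ)² = (-0.5 − 0.7000)² + (0.8 − 0.7000)² + (1.1 − 0.7000)² + … = 2.1000
sample σ = √(2.1000 / 3) = √0.7000 = 0.8367%
Sharpe = (μ − rf) / σ = (0.7000 − 0.08) / 0.8367 = 0.6200 / 0.8367 = 0.7410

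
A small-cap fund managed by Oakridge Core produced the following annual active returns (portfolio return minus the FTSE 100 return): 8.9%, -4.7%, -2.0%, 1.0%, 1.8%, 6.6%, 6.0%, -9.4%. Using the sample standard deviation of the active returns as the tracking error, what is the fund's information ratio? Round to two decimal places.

Mean return r̄ = 8.20 / 8 = 1.0250%
Σ(r − r̄)² = (8.9 − 1.0250)² + (-4.7 − 1.0250)² + (-2 − 1.0250)² + … = 269.0550
σ = √[269.0550 / 7] = 6.1997%
IR = r̄ / tracking error = 1.0250 / 6.1997 = 0.1653

0.17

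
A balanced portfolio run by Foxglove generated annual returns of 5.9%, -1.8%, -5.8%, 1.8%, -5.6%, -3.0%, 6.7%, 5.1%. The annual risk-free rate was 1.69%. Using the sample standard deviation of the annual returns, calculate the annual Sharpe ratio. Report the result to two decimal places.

r̄ = (5.9 − 1.8 − 5.8 + 1.8 − 5.6 − 3 + 6.7 + 5.1) / 8 = 0.4125%
Sample σ = √[Σ(r − r̄)² / 7] = √[184.8288 / 7] = √26.4041 = 5.1385%
Sharpe = (r̄ − rf) / σ = (0.4125 − 1.69) / 5.1385 = -1.2775 / 5.1385 = -0.2486

-0.25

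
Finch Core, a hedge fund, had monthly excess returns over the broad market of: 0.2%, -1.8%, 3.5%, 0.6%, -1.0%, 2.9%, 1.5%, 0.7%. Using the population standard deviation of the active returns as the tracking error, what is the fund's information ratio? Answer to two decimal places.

0.49

r̄ = (0.2 − 1.8 + 3.5 + 0.6 − 1 + 2.9 + 1.5 + 0.7) / 8 = 6.60 / 8 = 0.8250%
Population σ = √[Σ(r − r̄)² / 8] = √[22.5950 / 8] = √2.8244 = 1.6806%
IR = r̄ / tracking error = 0.8250 / 1.6806 = 0.4909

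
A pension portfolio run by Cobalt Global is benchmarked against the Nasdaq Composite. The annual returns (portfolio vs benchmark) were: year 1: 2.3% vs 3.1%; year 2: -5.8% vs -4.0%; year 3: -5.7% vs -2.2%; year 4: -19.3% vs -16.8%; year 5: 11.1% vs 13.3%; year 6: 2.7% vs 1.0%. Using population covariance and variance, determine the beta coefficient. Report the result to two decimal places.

1.04

r̄p = -2.4500%,  r̄m = -0.9333%
Cov = Σ(rp − r̄p)(rm − r̄m) / 6 = 83.9533
Var(rm) = Σ(rm − r̄m)² / 6 = 80.8922
β = Cov / Var = 83.9533 / 80.8922 = 1.0378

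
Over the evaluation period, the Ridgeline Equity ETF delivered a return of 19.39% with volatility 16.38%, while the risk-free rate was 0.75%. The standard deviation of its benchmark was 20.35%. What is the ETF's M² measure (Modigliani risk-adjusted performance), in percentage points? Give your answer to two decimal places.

23.91

Sharpe = (Rp − Rf) / σp = (19.39% − 0.75%) / 16.38% = 1.1380
M² = Rf + Sharpe × σm = 0.75% + 1.1380 × 20.35% = 23.9083%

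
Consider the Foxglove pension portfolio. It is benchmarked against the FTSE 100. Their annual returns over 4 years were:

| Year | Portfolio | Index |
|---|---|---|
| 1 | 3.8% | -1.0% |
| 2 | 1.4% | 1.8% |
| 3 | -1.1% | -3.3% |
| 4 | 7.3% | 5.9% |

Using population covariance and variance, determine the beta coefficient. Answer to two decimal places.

0.76

r̄p = 2.8500%,  r̄m = 0.8500%
Cov = Σ(rp − r̄p)(rm − r̄m) / 4 = 8.9325
Var(rm) = Σ(rm − r̄m)² / 4 = 11.7625
β = Cov / Var = 8.9325 / 11.7625 = 0.7594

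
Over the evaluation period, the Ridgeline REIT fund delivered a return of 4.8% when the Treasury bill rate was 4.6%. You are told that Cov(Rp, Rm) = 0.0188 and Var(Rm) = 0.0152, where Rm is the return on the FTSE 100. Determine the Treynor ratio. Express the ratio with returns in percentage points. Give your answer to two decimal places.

β = Cov / Var = 0.0188 / 0.0152 = 1.2368
Treynor = (Rp − Rf) / β = (4.8% − 4.6%) / 1.2368 = 0.20 / 1.2368 = 0.1617

0.16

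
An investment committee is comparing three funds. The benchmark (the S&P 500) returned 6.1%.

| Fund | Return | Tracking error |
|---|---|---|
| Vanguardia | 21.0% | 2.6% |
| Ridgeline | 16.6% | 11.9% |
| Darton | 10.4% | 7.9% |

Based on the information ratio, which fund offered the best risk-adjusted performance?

Vanguardia: IR = (21.0% − 6.1%) / 2.6% = 5.731
Ridgeline: IR = (16.6% − 6.1%) / 11.9% = 0.882
Darton: IR = (10.4% − 6.1%) / 7.9% = 0.544
Highest: Vanguardia (5.731).

Vanguardia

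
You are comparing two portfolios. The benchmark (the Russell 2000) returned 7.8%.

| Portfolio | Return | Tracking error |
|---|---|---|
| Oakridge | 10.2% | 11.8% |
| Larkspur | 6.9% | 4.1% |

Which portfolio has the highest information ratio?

Oakridge: IR = (10.2% − 7.8%) / 11.8% = 0.203
Larkspur: IR = (6.9% − 7.8%) / 4.1% = -0.220
Highest: Oakridge (0.203).

Oakridge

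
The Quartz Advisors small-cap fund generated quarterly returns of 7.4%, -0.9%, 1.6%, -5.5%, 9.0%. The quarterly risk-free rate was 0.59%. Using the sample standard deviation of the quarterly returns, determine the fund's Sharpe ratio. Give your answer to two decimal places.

Mean return r̄ = 11.60 / 5 = 2.3200%
Sample std dev = √[142.4680 / 4] = 5.9680%
Sharpe = (r̄ − rf) / σ = (2.3200 − 0.59) / 5.9680 = 1.7300 / 5.9680 = 0.2899

0.29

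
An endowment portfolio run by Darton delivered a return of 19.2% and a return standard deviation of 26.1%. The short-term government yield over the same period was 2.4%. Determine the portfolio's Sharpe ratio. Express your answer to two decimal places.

0.64

Sharpe = (Rp − Rf) / σp = (19.2% − 2.4%) / 26.1% = 16.80% / 26.1% = 0.6437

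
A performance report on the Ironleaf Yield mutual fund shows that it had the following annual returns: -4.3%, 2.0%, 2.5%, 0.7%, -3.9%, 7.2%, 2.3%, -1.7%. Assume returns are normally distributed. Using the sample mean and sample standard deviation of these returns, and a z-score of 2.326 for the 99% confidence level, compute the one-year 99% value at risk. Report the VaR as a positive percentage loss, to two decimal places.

8.26

μ = (-4.3 + 2 + 2.5 + 0.7 − 3.9 + 7.2 + 2.3 − 1.7) / 8 = 4.80 / 8 = 0.6000%
Σ(r − μ)² = (-4.3 − 0.6000)² + (2 − 0.6000)² + … = 101.5800
σ = √[101.5800 / 7] = 3.8094%
VaR = −(μ − z·σ) = −(0.6000 − 2.326 × 3.8094) = −(-8.2607) = 8.2607%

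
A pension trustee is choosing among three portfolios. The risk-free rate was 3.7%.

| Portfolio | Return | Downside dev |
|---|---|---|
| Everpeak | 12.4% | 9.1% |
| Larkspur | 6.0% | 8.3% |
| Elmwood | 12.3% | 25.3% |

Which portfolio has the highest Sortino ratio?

Everpeak: Sortino ratio = (12.4% − 3.7%) / 9.1% = 0.956
Larkspur: Sortino ratio = (6.0% − 3.7%) / 8.3% = 0.277
Elmwood: Sortino ratio = (12.3% − 3.7%) / 25.3% = 0.340
Highest: Everpeak (0.956).

Everpeak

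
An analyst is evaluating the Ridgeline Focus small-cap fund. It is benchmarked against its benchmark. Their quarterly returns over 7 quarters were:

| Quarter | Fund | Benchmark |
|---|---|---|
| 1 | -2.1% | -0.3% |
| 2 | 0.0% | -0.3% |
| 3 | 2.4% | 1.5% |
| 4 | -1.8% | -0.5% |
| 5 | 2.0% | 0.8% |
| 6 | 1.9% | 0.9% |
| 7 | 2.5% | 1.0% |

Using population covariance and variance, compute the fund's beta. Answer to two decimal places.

r̄p = 0.7000%,  r̄m = 0.4429%
Cov = Σ(rp − r̄p)(rm − r̄m) / 7 = 1.2529
Var(rm) = Σ(rm − r̄m)² / 7 = 0.5367
β = Cov / Var = 1.2529 / 0.5367 = 2.3345

2.33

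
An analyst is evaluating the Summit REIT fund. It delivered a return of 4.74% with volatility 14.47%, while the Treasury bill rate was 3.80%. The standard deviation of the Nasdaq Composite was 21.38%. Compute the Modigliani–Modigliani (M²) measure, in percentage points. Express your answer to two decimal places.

Sharpe = (Rp − Rf) / σp = (4.74% − 3.80%) / 14.47% = 0.0650
M² = Rf + Sharpe × σm = 3.80% + 0.0650 × 21.38% = 5.1897%

5.19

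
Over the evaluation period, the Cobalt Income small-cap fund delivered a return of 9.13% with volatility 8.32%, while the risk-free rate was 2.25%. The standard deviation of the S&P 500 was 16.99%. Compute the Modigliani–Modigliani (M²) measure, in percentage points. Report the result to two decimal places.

Sharpe = (Rp − Rf) / σp = (9.13% − 2.25%) / 8.32% = 0.8269
M² = Rf + Sharpe × σm = 2.25% + 0.8269 × 16.99% = 16.2990%

16.30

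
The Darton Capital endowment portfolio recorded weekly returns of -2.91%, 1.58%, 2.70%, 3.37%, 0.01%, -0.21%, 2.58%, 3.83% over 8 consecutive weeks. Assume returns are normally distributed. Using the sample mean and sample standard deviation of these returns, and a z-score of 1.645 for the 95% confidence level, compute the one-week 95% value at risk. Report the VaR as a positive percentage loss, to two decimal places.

2.36

r̄ = (-2.91 + 1.58 + 2.7 + 3.37 + 0.01 − 0.21 + 2.58 + 3.83) / 8 = 1.3688%
Σ(r − r̄)² = (-2.91 − 1.3688)² + (1.58 − 1.3688)² + (2.7 − 1.3688)² + … = 35.9931
sample σ = √(35.9931 / 7) = √5.1419 = 2.2676%
VaR = −(r̄ − z·σ) = −(1.3688 − 1.645 × 2.2676) = −(-2.3614) = 2.3614%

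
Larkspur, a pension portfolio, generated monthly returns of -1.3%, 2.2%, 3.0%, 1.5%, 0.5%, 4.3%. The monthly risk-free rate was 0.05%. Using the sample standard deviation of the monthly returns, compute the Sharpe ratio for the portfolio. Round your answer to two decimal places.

0.84

Mean return r̄ = 10.20 / 6 = 1.7000%
Σ(r − r̄)² = 19.1800; sample σ = √(19.1800/5) = 1.9586%
Sharpe = (r̄ − rf) / σ = (1.7000 − 0.05) / 1.9586 = 1.6500 / 1.9586 = 0.8424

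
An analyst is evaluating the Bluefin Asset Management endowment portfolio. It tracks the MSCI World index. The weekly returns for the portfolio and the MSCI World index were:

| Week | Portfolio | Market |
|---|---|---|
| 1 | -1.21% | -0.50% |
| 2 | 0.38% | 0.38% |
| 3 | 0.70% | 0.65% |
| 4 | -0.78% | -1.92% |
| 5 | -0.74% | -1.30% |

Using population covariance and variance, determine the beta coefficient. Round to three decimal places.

r̄p = -0.3300%,  r̄m = -0.5380%
Cov = Σ(rp − r̄p)(rm − r̄m) / 5 = 0.5553
Var(rm) = Σ(rm − r̄m)² / 5 = 0.9492
β = Cov / Var = 0.5553 / 0.9492 = 0.5850

0.585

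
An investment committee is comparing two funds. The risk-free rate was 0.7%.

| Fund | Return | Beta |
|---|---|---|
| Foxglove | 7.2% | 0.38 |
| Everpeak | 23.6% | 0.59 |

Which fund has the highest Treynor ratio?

Everpeak

Foxglove: Treynor = (7.2% − 0.7%) / 0.38 = 17.105
Everpeak: Treynor = (23.6% − 0.7%) / 0.59 = 38.814
Highest: Everpeak (38.814).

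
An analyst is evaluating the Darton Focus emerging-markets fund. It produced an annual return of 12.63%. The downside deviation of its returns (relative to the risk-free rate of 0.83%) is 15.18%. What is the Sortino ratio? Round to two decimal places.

Sortino = (Rp − Rf) / σd = (12.63% − 0.83%) / 15.18% = 11.80% / 15.18% = 0.7773

0.78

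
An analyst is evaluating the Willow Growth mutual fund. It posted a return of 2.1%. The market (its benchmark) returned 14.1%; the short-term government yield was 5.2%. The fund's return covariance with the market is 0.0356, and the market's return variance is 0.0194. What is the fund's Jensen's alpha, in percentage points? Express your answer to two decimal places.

β = Cov / Var = 0.0356 / 0.0194 = 1.8351
E[R] = Rf + β(Rm − Rf) = 5.2% + 1.8351 × (14.1% − 5.2%) = 21.5324%
α = Rp − E[R] = 2.1% − 21.5324% = -19.4324

-19.43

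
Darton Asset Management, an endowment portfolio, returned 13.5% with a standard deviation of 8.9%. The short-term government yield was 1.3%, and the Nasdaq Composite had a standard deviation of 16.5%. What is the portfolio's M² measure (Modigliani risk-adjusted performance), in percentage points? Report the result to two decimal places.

23.92

Sharpe = (Rp − Rf) / σp = (13.5% − 1.3%) / 8.9% = 1.3708
M² = Rf + Sharpe × σm = 1.3% + 1.3708 × 16.5% = 23.9182%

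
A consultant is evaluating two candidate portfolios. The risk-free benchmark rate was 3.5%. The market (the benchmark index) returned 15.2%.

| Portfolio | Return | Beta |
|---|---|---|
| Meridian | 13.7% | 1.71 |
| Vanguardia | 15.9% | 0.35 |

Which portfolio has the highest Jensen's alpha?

Vanguardia

Meridian: α = 13.7% − [3.5% + 1.71 × (15.2% − 3.5%)] = -9.807
Vanguardia: α = 15.9% − [3.5% + 0.35 × (15.2% − 3.5%)] = 8.305
Highest: Vanguardia (8.305).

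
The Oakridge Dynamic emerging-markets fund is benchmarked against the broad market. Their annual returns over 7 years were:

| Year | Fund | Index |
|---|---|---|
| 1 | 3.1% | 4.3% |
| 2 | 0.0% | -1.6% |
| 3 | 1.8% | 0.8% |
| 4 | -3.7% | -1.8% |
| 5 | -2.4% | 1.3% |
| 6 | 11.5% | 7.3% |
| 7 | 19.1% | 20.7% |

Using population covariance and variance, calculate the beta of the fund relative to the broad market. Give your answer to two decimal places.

0.99

r̄p = 4.2000%,  r̄m = 4.4286%
Cov = Σ(rp − r̄p)(rm − r̄m) / 7 = 52.4900
Var(rm) = Σ(rm − r̄m)² / 7 = 53.0163
β = Cov / Var = 52.4900 / 53.0163 = 0.9901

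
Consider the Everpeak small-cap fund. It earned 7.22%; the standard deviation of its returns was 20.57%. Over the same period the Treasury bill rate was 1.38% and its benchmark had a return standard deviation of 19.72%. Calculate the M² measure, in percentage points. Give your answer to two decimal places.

6.98

Sharpe = (Rp − Rf) / σp = (7.22% − 1.38%) / 20.57% = 0.2839
M² = Rf + Sharpe × σm = 1.38% + 0.2839 × 19.72% = 6.9785%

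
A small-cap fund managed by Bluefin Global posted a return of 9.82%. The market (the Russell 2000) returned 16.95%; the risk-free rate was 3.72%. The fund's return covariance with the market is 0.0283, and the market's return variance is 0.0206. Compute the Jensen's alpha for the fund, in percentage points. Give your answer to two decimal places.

-12.08

β = Cov / Var = 0.0283 / 0.0206 = 1.3738
E[R] = Rf + β(Rm − Rf) = 3.72% + 1.3738 × (16.95% − 3.72%) = 21.8954%
α = Rp − E[R] = 9.82% − 21.8954% = -12.0754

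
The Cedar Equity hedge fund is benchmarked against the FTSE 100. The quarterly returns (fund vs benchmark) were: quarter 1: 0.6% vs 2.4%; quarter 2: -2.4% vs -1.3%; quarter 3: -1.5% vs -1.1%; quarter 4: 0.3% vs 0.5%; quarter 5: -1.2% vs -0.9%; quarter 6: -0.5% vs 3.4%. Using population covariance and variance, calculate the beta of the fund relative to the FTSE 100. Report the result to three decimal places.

r̄p = -0.7833%,  r̄m = 0.5000%
Cov = Σ(rp − r̄p)(rm − r̄m) / 6 = 1.3483
Var(rm) = Σ(rm − r̄m)² / 6 = 3.2967
β = Cov / Var = 1.3483 / 3.2967 = 0.4090

0.409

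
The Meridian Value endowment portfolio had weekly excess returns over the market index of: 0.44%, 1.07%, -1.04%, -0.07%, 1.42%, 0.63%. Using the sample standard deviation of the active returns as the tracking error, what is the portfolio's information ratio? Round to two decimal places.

0.47

μ = (0.44 + 1.07 − 1.04 − 0.07 + 1.42 + 0.63) / 6 = 2.450 / 6 = 0.4083%
Σ(r − μ)² = 3.8379; sample σ = √(3.8379/5) = 0.8761%
IR = μ / tracking error = 0.4083 / 0.8761 = 0.4660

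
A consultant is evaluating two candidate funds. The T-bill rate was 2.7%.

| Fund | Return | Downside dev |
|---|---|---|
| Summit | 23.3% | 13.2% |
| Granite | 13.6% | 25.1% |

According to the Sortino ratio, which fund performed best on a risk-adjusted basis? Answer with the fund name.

Summit: Sortino ratio = (23.3% − 2.7%) / 13.2% = 1.561
Granite: Sortino ratio = (13.6% − 2.7%) / 25.1% = 0.434
Highest: Summit (1.561).

Summit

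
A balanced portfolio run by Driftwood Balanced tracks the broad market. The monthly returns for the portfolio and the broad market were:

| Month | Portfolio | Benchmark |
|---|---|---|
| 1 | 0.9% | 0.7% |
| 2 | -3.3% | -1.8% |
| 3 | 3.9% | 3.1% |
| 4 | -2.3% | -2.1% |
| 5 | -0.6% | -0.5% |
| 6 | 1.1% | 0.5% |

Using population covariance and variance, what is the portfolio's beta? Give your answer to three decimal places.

1.334

r̄p = -0.0500%,  r̄m = -0.0167%
Cov = Σ(rp − r̄p)(rm − r̄m) / 6 = 4.0558
Var(rm) = Σ(rm − r̄m)² / 6 = 3.0414
β = Cov / Var = 4.0558 / 3.0414 = 1.3335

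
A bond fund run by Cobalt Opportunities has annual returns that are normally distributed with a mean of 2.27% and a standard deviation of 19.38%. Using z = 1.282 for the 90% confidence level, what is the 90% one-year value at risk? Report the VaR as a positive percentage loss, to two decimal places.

VaR (as % loss) = −(μ − z·σ) = −(2.27% − 1.282 × 19.38%) = −(-22.57516%) = 22.57516%

22.58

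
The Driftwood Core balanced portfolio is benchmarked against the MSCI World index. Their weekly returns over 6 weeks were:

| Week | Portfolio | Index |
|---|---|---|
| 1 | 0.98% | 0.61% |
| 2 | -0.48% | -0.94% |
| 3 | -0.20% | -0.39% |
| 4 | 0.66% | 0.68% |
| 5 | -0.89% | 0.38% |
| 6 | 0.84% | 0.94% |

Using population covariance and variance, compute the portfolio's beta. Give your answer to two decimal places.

r̄p = 0.1517%,  r̄m = 0.2133%
Cov = Σ(rp − r̄p)(rm − r̄m) / 6 = 0.3055
Var(rm) = Σ(rm − r̄m)² / 6 = 0.4375
β = Cov / Var = 0.3055 / 0.4375 = 0.6983

0.70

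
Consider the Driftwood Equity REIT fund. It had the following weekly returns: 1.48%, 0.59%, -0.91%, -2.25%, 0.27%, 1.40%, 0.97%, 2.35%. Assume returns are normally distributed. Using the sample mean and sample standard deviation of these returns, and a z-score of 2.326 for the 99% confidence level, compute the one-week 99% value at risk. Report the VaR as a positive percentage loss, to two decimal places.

r̄ = (1.48 + 0.59 − 0.91 − 2.25 + 0.27 + 1.4 + 0.97 + 2.35) / 8 = 0.4875%
Sample σ = √[Σ(r − r̄)² / 7] = √[15.0242 / 7] = √2.1463 = 1.4650%
VaR = −(r̄ − z·σ) = −(0.4875 − 2.326 × 1.4650) = −(-2.9201) = 2.9201%

2.92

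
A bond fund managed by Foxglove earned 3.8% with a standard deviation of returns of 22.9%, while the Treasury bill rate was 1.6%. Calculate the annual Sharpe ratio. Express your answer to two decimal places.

Sharpe = (Rp − Rf) / σp = (3.8% − 1.6%) / 22.9% = 2.20% / 22.9% = 0.0961

0.10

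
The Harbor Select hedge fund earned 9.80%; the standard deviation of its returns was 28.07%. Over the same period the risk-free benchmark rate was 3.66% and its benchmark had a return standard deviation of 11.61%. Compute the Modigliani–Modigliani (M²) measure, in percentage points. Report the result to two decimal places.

6.20

Sharpe = (Rp − Rf) / σp = (9.80% − 3.66%) / 28.07% = 0.2187
M² = Rf + Sharpe × σm = 3.66% + 0.2187 × 11.61% = 6.1991%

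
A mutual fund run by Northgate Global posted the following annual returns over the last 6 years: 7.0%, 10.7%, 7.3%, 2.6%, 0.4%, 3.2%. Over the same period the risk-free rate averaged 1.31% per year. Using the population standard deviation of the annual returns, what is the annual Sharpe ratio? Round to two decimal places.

μ = (7 + 10.7 + 7.3 + 2.6 + 0.4 + 3.2) / 6 = 31.20 / 6 = 5.2000%
Population std dev = √[71.7000 / 6] = 3.4569%
Sharpe = (μ − rf) / σ = (5.2000 − 1.31) / 3.4569 = 3.8900 / 3.4569 = 1.1253

1.13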